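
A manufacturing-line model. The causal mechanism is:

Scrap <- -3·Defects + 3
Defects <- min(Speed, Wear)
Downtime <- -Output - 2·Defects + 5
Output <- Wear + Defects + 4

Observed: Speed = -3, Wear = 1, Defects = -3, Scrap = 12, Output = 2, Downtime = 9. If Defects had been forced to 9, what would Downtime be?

The intervention breaks the incoming arrows to Defects: Defects <- min(Speed, Wear) no longer applies, and Defects = 9.
Output = Wear + Defects + 4  [with Wear=1, Defects=9]  = 14
Downtime = -Output - 2·Defects + 5  [with Output=14, Defects=9]  = -27

-27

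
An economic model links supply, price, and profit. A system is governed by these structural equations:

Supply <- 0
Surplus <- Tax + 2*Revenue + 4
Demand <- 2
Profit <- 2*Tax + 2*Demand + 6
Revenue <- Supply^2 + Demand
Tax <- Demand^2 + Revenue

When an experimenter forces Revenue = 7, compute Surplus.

The intervention breaks the incoming arrows to Revenue: Revenue <- Supply^2 + Demand no longer applies, and Revenue = 7.
Tax = Demand^2 + Revenue  [with Demand=2, Revenue=7]  = 11
Surplus = Tax + 2*Revenue + 4  [with Tax=11, Revenue=7]  = 29

29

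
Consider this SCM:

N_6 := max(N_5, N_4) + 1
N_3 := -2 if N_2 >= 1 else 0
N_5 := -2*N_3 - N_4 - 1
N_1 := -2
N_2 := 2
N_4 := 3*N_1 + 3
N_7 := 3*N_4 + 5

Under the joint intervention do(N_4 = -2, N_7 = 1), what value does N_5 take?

Setting N_4 = -2, N_7 = 1 by intervention discards those variables' equations.
N_3 = -2 if N_2 >= 1 else 0  [with N_2=2]  = -2
N_5 = -2*N_3 - N_4 - 1  [with N_3=-2, N_4=-2]  = 5

5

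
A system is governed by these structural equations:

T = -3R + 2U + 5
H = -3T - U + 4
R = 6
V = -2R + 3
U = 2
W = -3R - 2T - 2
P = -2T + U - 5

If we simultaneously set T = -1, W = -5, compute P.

Under do(T = -1, W = -5), each intervened variable's structural equation is replaced by its fixed value.
P = -2T + U - 5  [with T=-1, U=2]  = -1

-1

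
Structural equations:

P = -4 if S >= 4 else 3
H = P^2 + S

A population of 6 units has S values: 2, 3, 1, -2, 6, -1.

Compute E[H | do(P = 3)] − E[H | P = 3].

Under do(P=3), P's equation is replaced by P=3 for every unit. Per-unit H: 11, 12, 10, 7, 15, 8. Mean = 10.5.
Observing P=3 restricts to units where P's equation naturally yields 3: S ∈ {2, 3, 1, -2, -1}. In that subpopulation H = 11, 12, 10, 7, 8, mean 9.6.
Difference = 10.5 − 9.6 = 0.9.

0.9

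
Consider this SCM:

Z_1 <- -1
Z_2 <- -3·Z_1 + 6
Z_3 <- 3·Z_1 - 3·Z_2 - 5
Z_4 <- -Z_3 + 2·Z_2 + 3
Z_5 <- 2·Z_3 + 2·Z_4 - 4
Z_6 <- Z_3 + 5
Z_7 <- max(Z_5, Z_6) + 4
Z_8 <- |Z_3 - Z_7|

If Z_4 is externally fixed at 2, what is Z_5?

-70

Intervening sets Z_4 = 2 and removes its equation (Z_4 <- -Z_3 + 2·Z_2 + 3).
Z_2 = -3·Z_1 + 6  [with Z_1=-1]  = 9
Z_3 = 3·Z_1 - 3·Z_2 - 5  [with Z_1=-1, Z_2=9]  = -35
Z_5 = 2·Z_3 + 2·Z_4 - 4  [with Z_3=-35, Z_4=2]  = -70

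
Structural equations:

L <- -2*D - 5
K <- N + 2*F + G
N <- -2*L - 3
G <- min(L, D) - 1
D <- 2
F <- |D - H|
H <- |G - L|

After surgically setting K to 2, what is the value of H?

1

The intervention breaks the incoming arrows to K: K <- N + 2*F + G no longer applies, and K = 2.
H is not downstream of the intervention, so its value is determined by the original equations.
L = -2*D - 5  [with D=2]  = -9
G = min(L, D) - 1  [with L=-9, D=2]  = -10
H = |G - L|  [with G=-10, L=-9]  = 1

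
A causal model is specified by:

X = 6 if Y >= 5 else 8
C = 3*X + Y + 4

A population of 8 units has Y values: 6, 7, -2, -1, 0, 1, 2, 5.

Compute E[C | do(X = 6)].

24.25

Under do(X=6), X's equation is replaced by X=6 for every unit. Per-unit C: 28, 29, 20, 21, 22, 23, 24, 27. Mean = 24.25.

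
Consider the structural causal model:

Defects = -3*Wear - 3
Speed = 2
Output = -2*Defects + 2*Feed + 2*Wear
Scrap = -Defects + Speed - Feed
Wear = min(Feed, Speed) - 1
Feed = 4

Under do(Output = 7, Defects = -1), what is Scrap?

Setting Output = 7, Defects = -1 by intervention discards those variables' equations.
Scrap = -Defects + Speed - Feed  [with Defects=-1, Speed=2, Feed=4]  = -1

-1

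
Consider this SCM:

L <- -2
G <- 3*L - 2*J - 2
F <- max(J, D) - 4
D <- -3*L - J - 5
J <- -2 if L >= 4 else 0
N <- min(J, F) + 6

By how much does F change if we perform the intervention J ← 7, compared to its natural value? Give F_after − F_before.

Under do(J=7), the mechanism J <- -2 if L >= 4 else 0 is discarded; J is fixed at 7.
D = -3*L - J - 5  [with L=-2, J=7]  = -6
F = max(J, D) - 4  [with J=7, D=-6]  = 3
Without intervention: J = -2 if L >= 4 else 0  [with L=-2]  = 0; D = -3*L - J - 5  [with L=-2, J=0]  = 1; F = max(J, D) - 4  [with J=0, D=1]  = -3.
Change = 3 − (-3) = 6.

6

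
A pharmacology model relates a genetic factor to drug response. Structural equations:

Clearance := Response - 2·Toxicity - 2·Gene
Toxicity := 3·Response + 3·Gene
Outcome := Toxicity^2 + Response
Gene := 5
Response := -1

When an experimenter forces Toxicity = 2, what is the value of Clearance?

-15

The intervention breaks the incoming arrows to Toxicity: Toxicity := 3·Response + 3·Gene no longer applies, and Toxicity = 2.
Clearance = Response - 2·Toxicity - 2·Gene  [with Response=-1, Toxicity=2, Gene=5]  = -15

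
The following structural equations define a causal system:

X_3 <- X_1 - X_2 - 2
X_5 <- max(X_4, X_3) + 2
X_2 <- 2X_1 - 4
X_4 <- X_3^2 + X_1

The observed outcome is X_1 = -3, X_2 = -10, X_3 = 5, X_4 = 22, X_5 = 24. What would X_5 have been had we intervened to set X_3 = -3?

8

do(X_3=-3) replaces the equation X_3 <- X_1 - X_2 - 2 with the constant X_3 = -3.
X_4 = X_3^2 + X_1  [with X_3=-3, X_1=-3]  = 6
X_5 = max(X_4, X_3) + 2  [with X_4=6, X_3=-3]  = 8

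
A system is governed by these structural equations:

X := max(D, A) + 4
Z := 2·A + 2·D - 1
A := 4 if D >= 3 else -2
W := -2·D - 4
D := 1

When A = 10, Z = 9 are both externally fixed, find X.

Under do(A = 10, Z = 9), each intervened variable's structural equation is replaced by its fixed value.
X = max(D, A) + 4  [with D=1, A=10]  = 14

14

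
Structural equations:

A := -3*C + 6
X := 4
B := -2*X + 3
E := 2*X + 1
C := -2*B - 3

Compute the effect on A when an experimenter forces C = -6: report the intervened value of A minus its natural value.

39

do(C=-6) replaces the equation C := -2*B - 3 with the constant C = -6.
A = -3*C + 6  [with C=-6]  = 24
Without intervention: B = -2*X + 3  [with X=4]  = -5; C = -2*B - 3  [with B=-5]  = 7; A = -3*C + 6  [with C=7]  = -15.
Change = 24 − (-15) = 39.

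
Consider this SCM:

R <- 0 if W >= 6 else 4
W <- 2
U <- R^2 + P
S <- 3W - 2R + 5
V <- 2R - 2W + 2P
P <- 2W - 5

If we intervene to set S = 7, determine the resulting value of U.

15

do(S=7) replaces the equation S <- 3W - 2R + 5 with the constant S = 7.
U is not downstream of the intervention, so its value is determined by the original equations.
R = 0 if W >= 6 else 4  [with W=2]  = 4
P = 2W - 5  [with W=2]  = -1
U = R^2 + P  [with R=4, P=-1]  = 15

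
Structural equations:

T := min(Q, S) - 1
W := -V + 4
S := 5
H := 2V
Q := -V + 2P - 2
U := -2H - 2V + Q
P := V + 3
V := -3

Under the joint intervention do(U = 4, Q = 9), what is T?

4

Under do(U = 4, Q = 9), each intervened variable's structural equation is replaced by its fixed value.
T = min(Q, S) - 1  [with Q=9, S=5]  = 4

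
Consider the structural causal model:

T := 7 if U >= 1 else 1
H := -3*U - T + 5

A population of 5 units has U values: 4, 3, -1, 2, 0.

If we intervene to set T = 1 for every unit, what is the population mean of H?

-0.8

The intervention sets T=1 in all 5 units regardless of U. Recomputing H per unit gives -8, -5, 7, -2, 4; average -0.8.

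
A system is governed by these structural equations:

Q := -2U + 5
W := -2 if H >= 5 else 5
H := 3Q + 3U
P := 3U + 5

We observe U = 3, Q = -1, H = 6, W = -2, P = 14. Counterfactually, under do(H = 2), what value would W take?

The intervention breaks the incoming arrows to H: H := 3Q + 3U no longer applies, and H = 2.
W = -2 if H >= 5 else 5  [with H=2]  = 5

5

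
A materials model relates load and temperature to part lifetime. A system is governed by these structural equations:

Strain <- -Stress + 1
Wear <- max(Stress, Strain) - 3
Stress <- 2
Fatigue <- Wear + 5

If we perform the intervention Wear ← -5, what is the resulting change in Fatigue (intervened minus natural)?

The intervention breaks the incoming arrows to Wear: Wear <- max(Stress, Strain) - 3 no longer applies, and Wear = -5.
Fatigue = Wear + 5  [with Wear=-5]  = 0
Without intervention: Strain = -Stress + 1  [with Stress=2]  = -1; Wear = max(Stress, Strain) - 3  [with Stress=2, Strain=-1]  = -1; Fatigue = Wear + 5  [with Wear=-1]  = 4.
Change = 0 − 4 = -4.

-4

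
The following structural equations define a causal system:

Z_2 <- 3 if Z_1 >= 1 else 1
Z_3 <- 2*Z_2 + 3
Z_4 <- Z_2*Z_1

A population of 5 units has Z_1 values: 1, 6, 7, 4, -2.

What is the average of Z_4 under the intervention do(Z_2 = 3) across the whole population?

Every unit gets Z_2=3 under the intervention. Z_4 values become 3, 18, 21, 12, -6; E[Z_4|do(Z_2=3)] = 9.6.

9.6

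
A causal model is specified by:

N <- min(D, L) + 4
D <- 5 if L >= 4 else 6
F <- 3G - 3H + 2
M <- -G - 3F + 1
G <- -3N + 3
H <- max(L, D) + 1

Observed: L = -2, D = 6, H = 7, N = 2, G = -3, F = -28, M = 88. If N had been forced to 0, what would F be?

-10

Under do(N=0), the mechanism N <- min(D, L) + 4 is discarded; N is fixed at 0.
D = 5 if L >= 4 else 6  [with L=-2]  = 6
H = max(L, D) + 1  [with L=-2, D=6]  = 7
G = -3N + 3  [with N=0]  = 3
F = 3G - 3H + 2  [with G=3, H=7]  = -10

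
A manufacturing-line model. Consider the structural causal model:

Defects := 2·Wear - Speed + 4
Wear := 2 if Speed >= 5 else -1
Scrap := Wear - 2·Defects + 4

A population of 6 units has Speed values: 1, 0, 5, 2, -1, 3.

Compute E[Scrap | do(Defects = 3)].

-2.5

Under do(Defects=3), Defects's equation is replaced by Defects=3 for every unit. Per-unit Scrap: -3, -3, 0, -3, -3, -3. Mean = -2.5.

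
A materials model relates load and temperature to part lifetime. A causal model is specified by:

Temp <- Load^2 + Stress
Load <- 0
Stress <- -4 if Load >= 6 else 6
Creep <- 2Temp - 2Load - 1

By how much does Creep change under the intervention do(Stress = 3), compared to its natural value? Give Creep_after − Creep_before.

Under do(Stress=3), the mechanism Stress <- -4 if Load >= 6 else 6 is discarded; Stress is fixed at 3.
Temp = Load^2 + Stress  [with Load=0, Stress=3]  = 3
Creep = 2Temp - 2Load - 1  [with Temp=3, Load=0]  = 5
Without intervention: Stress = -4 if Load >= 6 else 6  [with Load=0]  = 6; Temp = Load^2 + Stress  [with Load=0, Stress=6]  = 6; Creep = 2Temp - 2Load - 1  [with Temp=6, Load=0]  = 11.
Change = 5 − 11 = -6.

-6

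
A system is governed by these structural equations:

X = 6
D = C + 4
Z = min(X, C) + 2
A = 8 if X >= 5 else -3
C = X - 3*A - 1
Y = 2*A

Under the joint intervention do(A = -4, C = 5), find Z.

7

Setting A = -4, C = 5 by intervention discards those variables' equations.
Z = min(X, C) + 2  [with X=6, C=5]  = 7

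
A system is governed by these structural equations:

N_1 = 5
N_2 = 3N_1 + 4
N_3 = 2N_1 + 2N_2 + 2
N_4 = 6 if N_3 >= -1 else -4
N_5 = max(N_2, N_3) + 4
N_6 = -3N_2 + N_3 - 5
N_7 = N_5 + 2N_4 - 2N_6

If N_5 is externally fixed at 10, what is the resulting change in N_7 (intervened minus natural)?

Under do(N_5=10), the mechanism N_5 = max(N_2, N_3) + 4 is discarded; N_5 is fixed at 10.
N_2 = 3N_1 + 4  [with N_1=5]  = 19
N_3 = 2N_1 + 2N_2 + 2  [with N_1=5, N_2=19]  = 50
N_4 = 6 if N_3 >= -1 else -4  [with N_3=50]  = 6
N_6 = -3N_2 + N_3 - 5  [with N_2=19, N_3=50]  = -12
N_7 = N_5 + 2N_4 - 2N_6  [with N_5=10, N_4=6, N_6=-12]  = 46
Without intervention: N_2 = 3N_1 + 4  [with N_1=5]  = 19; N_3 = 2N_1 + 2N_2 + 2  [with N_1=5, N_2=19]  = 50; N_4 = 6 if N_3 >= -1 else -4  [with N_3=50]  = 6; N_5 = max(N_2, N_3) + 4  [with N_2=19, N_3=50]  = 54; N_6 = -3N_2 + N_3 - 5  [with N_2=19, N_3=50]  = -12; N_7 = N_5 + 2N_4 - 2N_6  [with N_5=54, N_4=6, N_6=-12]  = 90.
Change = 46 − 90 = -44.

-44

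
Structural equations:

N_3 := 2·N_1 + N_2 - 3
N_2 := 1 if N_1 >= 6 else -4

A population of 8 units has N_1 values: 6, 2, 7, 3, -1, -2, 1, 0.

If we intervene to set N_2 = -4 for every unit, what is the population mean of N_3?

-3

do(N_2=-4) breaks N_2's dependence on N_1. With N_2=-4 fixed, N_3 across the units is 5, -3, 7, -1, -9, -11, -5, -7, mean -3.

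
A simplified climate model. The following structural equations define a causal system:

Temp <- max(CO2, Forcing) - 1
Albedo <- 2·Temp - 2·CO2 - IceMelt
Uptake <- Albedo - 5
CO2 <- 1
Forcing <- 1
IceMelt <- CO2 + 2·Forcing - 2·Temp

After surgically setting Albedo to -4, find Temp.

do(Albedo=-4) replaces the equation Albedo <- 2·Temp - 2·CO2 - IceMelt with the constant Albedo = -4.
Temp is not downstream of the intervention, so its value is determined by the original equations.
Temp = max(CO2, Forcing) - 1  [with CO2=1, Forcing=1]  = 0

0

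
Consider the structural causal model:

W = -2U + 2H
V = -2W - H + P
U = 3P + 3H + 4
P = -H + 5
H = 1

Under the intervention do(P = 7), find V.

114

do(P=7) replaces the equation P = -H + 5 with the constant P = 7.
U = 3P + 3H + 4  [with P=7, H=1]  = 28
W = -2U + 2H  [with U=28, H=1]  = -54
V = -2W - H + P  [with W=-54, H=1, P=7]  = 114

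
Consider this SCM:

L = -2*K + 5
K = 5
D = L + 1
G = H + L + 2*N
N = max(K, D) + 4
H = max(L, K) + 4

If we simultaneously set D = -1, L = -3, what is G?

Setting D = -1, L = -3 by intervention discards those variables' equations.
N = max(K, D) + 4  [with K=5, D=-1]  = 9
H = max(L, K) + 4  [with L=-3, K=5]  = 9
G = H + L + 2*N  [with H=9, L=-3, N=9]  = 24

24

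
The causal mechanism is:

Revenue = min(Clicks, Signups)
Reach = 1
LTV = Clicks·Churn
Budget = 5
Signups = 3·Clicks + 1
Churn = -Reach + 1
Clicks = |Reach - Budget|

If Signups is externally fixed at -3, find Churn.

0

Intervening sets Signups = -3 and removes its equation (Signups = 3·Clicks + 1).
No directed path runs from Signups to Churn, so Churn keeps its natural value.
Churn = -Reach + 1  [with Reach=1]  = 0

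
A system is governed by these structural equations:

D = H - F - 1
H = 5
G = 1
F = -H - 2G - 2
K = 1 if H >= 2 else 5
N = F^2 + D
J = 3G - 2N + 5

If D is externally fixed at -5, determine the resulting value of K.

1

Under do(D=-5), the mechanism D = H - F - 1 is discarded; D is fixed at -5.
Since K is not a descendant of the intervened variable, it is unaffected.
K = 1 if H >= 2 else 5  [with H=5]  = 1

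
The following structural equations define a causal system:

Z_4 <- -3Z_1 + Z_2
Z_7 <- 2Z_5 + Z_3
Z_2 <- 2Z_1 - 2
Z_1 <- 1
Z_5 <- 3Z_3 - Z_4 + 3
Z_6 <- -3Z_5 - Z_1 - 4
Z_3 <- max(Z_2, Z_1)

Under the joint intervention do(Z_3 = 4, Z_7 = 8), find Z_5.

Setting Z_3 = 4, Z_7 = 8 by intervention discards those variables' equations.
Z_2 = 2Z_1 - 2  [with Z_1=1]  = 0
Z_4 = -3Z_1 + Z_2  [with Z_1=1, Z_2=0]  = -3
Z_5 = 3Z_3 - Z_4 + 3  [with Z_3=4, Z_4=-3]  = 18

18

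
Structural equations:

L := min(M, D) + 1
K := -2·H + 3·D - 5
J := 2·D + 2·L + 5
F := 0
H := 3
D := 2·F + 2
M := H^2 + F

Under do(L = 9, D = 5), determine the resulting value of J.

Under do(L = 9, D = 5), each intervened variable's structural equation is replaced by its fixed value.
J = 2·D + 2·L + 5  [with D=5, L=9]  = 33

33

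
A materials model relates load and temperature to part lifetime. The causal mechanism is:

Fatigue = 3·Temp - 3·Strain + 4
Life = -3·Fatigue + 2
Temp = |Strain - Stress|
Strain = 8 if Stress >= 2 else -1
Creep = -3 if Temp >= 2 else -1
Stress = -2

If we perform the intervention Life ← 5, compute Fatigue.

10

do(Life=5) replaces the equation Life = -3·Fatigue + 2 with the constant Life = 5.
Since Fatigue is not a descendant of the intervened variable, it is unaffected.
Strain = 8 if Stress >= 2 else -1  [with Stress=-2]  = -1
Temp = |Strain - Stress|  [with Strain=-1, Stress=-2]  = 1
Fatigue = 3·Temp - 3·Strain + 4  [with Temp=1, Strain=-1]  = 10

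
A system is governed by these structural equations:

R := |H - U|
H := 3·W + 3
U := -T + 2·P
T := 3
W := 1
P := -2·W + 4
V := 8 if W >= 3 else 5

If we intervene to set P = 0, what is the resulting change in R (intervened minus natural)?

4

The intervention breaks the incoming arrows to P: P := -2·W + 4 no longer applies, and P = 0.
U = -T + 2·P  [with T=3, P=0]  = -3
H = 3·W + 3  [with W=1]  = 6
R = |H - U|  [with H=6, U=-3]  = 9
Without intervention: P = -2·W + 4  [with W=1]  = 2; U = -T + 2·P  [with T=3, P=2]  = 1; H = 3·W + 3  [with W=1]  = 6; R = |H - U|  [with H=6, U=1]  = 5.
Change = 9 − 5 = 4.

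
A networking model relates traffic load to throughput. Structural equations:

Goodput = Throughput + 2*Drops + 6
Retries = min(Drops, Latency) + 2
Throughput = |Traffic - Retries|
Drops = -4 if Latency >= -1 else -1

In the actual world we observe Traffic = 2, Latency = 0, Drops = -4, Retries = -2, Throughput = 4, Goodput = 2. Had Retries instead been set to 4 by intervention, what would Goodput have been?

Under do(Retries=4), the mechanism Retries = min(Drops, Latency) + 2 is discarded; Retries is fixed at 4.
Drops = -4 if Latency >= -1 else -1  [with Latency=0]  = -4
Throughput = |Traffic - Retries|  [with Traffic=2, Retries=4]  = 2
Goodput = Throughput + 2*Drops + 6  [with Throughput=2, Drops=-4]  = 0

0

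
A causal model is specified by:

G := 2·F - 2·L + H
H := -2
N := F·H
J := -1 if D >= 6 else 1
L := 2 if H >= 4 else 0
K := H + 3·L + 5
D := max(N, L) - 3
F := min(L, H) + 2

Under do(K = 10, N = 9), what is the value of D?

Setting K = 10, N = 9 by intervention discards those variables' equations.
L = 2 if H >= 4 else 0  [with H=-2]  = 0
D = max(N, L) - 3  [with N=9, L=0]  = 6

6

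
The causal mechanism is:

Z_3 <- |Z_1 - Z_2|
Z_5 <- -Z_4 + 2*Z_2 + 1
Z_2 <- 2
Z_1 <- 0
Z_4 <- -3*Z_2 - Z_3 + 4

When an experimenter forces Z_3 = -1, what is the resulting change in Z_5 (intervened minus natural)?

-3

do(Z_3=-1) replaces the equation Z_3 <- |Z_1 - Z_2| with the constant Z_3 = -1.
Z_4 = -3*Z_2 - Z_3 + 4  [with Z_2=2, Z_3=-1]  = -1
Z_5 = -Z_4 + 2*Z_2 + 1  [with Z_4=-1, Z_2=2]  = 6
Without intervention: Z_3 = |Z_1 - Z_2|  [with Z_1=0, Z_2=2]  = 2; Z_4 = -3*Z_2 - Z_3 + 4  [with Z_2=2, Z_3=2]  = -4; Z_5 = -Z_4 + 2*Z_2 + 1  [with Z_4=-4, Z_2=2]  = 9.
Change = 6 − 9 = -3.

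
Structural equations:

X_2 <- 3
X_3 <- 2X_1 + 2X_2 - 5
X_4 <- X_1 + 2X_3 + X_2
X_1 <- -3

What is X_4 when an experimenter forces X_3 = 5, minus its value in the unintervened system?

20

The intervention breaks the incoming arrows to X_3: X_3 <- 2X_1 + 2X_2 - 5 no longer applies, and X_3 = 5.
X_4 = X_1 + 2X_3 + X_2  [with X_1=-3, X_3=5, X_2=3]  = 10
Without intervention: X_3 = 2X_1 + 2X_2 - 5  [with X_1=-3, X_2=3]  = -5; X_4 = X_1 + 2X_3 + X_2  [with X_1=-3, X_3=-5, X_2=3]  = -10.
Change = 10 − (-10) = 20.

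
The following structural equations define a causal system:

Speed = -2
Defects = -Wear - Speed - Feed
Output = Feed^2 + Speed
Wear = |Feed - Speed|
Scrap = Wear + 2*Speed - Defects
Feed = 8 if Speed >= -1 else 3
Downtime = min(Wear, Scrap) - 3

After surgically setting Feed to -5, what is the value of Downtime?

-8

Under do(Feed=-5), the mechanism Feed = 8 if Speed >= -1 else 3 is discarded; Feed is fixed at -5.
Wear = |Feed - Speed|  [with Feed=-5, Speed=-2]  = 3
Defects = -Wear - Speed - Feed  [with Wear=3, Speed=-2, Feed=-5]  = 4
Scrap = Wear + 2*Speed - Defects  [with Wear=3, Speed=-2, Defects=4]  = -5
Downtime = min(Wear, Scrap) - 3  [with Wear=3, Scrap=-5]  = -8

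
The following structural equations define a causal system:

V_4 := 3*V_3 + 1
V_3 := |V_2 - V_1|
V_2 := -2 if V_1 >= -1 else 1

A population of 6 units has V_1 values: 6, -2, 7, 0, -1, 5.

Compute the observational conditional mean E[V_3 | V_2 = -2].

Conditioning on V_2=-2 selects the 5 unit(s) with V_1 ∈ {6, 7, 0, -1, 5}. Their V_3 values: 8, 9, 2, 1, 7. Mean = 5.4.

5.4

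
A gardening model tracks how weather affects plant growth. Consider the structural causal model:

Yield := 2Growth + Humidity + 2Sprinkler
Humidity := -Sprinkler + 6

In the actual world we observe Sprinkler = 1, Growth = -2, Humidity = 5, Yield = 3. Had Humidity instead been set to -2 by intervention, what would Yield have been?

The intervention breaks the incoming arrows to Humidity: Humidity := -Sprinkler + 6 no longer applies, and Humidity = -2.
Yield = 2Growth + Humidity + 2Sprinkler  [with Growth=-2, Humidity=-2, Sprinkler=1]  = -4

-4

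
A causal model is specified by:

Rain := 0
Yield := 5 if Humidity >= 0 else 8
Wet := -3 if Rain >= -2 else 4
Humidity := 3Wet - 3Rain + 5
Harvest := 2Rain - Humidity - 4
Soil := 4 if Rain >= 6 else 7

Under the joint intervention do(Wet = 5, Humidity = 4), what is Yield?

5

Setting Wet = 5, Humidity = 4 by intervention discards those variables' equations.
Yield = 5 if Humidity >= 0 else 8  [with Humidity=4]  = 5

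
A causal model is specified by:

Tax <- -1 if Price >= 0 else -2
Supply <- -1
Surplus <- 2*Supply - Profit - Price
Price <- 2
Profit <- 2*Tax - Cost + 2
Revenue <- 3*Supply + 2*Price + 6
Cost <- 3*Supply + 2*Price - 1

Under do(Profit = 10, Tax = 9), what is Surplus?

-14

Setting Profit = 10, Tax = 9 by intervention discards those variables' equations.
Surplus = 2*Supply - Profit - Price  [with Supply=-1, Profit=10, Price=2]  = -14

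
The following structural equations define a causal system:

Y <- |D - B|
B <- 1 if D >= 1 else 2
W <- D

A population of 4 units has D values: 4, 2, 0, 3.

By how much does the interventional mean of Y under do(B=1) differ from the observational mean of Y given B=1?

-0.25

The intervention sets B=1 in all 4 units regardless of D. Recomputing Y per unit gives 3, 1, 1, 2; average 1.75.
Conditioning on B=1 selects the 3 unit(s) with D ∈ {4, 2, 3}. Their Y values: 3, 1, 2. Mean = 2.
Difference = 1.75 − 2 = -0.25.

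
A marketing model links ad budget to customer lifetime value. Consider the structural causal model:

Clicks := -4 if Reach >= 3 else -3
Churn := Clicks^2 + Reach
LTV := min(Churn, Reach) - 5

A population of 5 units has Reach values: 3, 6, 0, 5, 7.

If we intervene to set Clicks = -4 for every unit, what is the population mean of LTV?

-0.8

Every unit gets Clicks=-4 under the intervention. LTV values become -2, 1, -5, 0, 2; E[LTV|do(Clicks=-4)] = -0.8.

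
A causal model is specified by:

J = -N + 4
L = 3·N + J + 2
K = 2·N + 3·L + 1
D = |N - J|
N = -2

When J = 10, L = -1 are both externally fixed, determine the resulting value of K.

-6

Setting J = 10, L = -1 by intervention discards those variables' equations.
K = 2·N + 3·L + 1  [with N=-2, L=-1]  = -6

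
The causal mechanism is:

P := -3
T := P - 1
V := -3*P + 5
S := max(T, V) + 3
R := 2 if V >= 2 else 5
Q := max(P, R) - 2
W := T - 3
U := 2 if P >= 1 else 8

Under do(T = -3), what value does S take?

17

Under do(T=-3), the mechanism T := P - 1 is discarded; T is fixed at -3.
V = -3*P + 5  [with P=-3]  = 14
S = max(T, V) + 3  [with T=-3, V=14]  = 17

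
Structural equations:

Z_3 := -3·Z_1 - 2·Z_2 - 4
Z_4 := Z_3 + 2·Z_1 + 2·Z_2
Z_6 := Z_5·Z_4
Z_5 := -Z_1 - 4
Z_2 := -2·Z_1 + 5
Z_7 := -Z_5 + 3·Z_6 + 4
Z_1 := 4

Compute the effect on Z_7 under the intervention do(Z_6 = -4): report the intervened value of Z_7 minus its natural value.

-204

Intervening sets Z_6 = -4 and removes its equation (Z_6 := Z_5·Z_4).
Z_5 = -Z_1 - 4  [with Z_1=4]  = -8
Z_7 = -Z_5 + 3·Z_6 + 4  [with Z_5=-8, Z_6=-4]  = 0
Without intervention: Z_2 = -2·Z_1 + 5  [with Z_1=4]  = -3; Z_3 = -3·Z_1 - 2·Z_2 - 4  [with Z_1=4, Z_2=-3]  = -10; Z_4 = Z_3 + 2·Z_1 + 2·Z_2  [with Z_3=-10, Z_1=4, Z_2=-3]  = -8; Z_5 = -Z_1 - 4  [with Z_1=4]  = -8; Z_6 = Z_5·Z_4  [with Z_5=-8, Z_4=-8]  = 64; Z_7 = -Z_5 + 3·Z_6 + 4  [with Z_5=-8, Z_6=64]  = 204.
Change = 0 − 204 = -204.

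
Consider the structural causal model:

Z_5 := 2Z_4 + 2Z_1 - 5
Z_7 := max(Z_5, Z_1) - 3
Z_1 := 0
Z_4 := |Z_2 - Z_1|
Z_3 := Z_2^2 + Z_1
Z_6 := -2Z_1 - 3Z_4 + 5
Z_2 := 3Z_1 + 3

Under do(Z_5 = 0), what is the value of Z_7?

-3

Under do(Z_5=0), the mechanism Z_5 := 2Z_4 + 2Z_1 - 5 is discarded; Z_5 is fixed at 0.
Z_7 = max(Z_5, Z_1) - 3  [with Z_5=0, Z_1=0]  = -3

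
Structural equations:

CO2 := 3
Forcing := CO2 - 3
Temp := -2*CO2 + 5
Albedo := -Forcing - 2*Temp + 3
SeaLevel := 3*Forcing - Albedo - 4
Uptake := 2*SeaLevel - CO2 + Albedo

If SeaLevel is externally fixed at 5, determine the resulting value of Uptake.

12

The intervention breaks the incoming arrows to SeaLevel: SeaLevel := 3*Forcing - Albedo - 4 no longer applies, and SeaLevel = 5.
Forcing = CO2 - 3  [with CO2=3]  = 0
Temp = -2*CO2 + 5  [with CO2=3]  = -1
Albedo = -Forcing - 2*Temp + 3  [with Forcing=0, Temp=-1]  = 5
Uptake = 2*SeaLevel - CO2 + Albedo  [with SeaLevel=5, CO2=3, Albedo=5]  = 12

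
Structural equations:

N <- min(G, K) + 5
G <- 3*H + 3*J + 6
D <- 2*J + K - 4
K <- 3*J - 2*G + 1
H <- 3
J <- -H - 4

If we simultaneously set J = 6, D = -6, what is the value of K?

-47

The joint intervention fixes J = 6, D = -6, removing each variable's own equation.
G = 3*H + 3*J + 6  [with H=3, J=6]  = 33
K = 3*J - 2*G + 1  [with J=6, G=33]  = -47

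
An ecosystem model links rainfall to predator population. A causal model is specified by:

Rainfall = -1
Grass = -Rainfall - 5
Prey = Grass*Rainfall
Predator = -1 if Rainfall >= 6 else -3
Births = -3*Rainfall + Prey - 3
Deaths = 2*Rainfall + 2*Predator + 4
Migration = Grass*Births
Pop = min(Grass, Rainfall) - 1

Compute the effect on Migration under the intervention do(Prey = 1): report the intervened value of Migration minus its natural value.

The intervention breaks the incoming arrows to Prey: Prey = Grass*Rainfall no longer applies, and Prey = 1.
Grass = -Rainfall - 5  [with Rainfall=-1]  = -4
Births = -3*Rainfall + Prey - 3  [with Rainfall=-1, Prey=1]  = 1
Migration = Grass*Births  [with Grass=-4, Births=1]  = -4
Without intervention: Grass = -Rainfall - 5  [with Rainfall=-1]  = -4; Prey = Grass*Rainfall  [with Grass=-4, Rainfall=-1]  = 4; Births = -3*Rainfall + Prey - 3  [with Rainfall=-1, Prey=4]  = 4; Migration = Grass*Births  [with Grass=-4, Births=4]  = -16.
Change = -4 − (-16) = 12.

12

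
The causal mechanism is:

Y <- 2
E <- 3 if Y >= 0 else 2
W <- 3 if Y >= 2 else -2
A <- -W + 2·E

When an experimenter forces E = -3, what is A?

-9

Under do(E=-3), the mechanism E <- 3 if Y >= 0 else 2 is discarded; E is fixed at -3.
W = 3 if Y >= 2 else -2  [with Y=2]  = 3
A = -W + 2·E  [with W=3, E=-3]  = -9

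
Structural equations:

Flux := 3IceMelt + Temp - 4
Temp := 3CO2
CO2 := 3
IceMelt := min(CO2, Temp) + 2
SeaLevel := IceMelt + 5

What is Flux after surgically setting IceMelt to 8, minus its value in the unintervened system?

9

do(IceMelt=8) replaces the equation IceMelt := min(CO2, Temp) + 2 with the constant IceMelt = 8.
Temp = 3CO2  [with CO2=3]  = 9
Flux = 3IceMelt + Temp - 4  [with IceMelt=8, Temp=9]  = 29
Without intervention: Temp = 3CO2  [with CO2=3]  = 9; IceMelt = min(CO2, Temp) + 2  [with CO2=3, Temp=9]  = 5; Flux = 3IceMelt + Temp - 4  [with IceMelt=5, Temp=9]  = 20.
Change = 29 − 20 = 9.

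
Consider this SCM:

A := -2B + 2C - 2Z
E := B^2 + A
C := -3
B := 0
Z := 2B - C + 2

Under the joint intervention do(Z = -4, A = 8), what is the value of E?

Setting Z = -4, A = 8 by intervention discards those variables' equations.
E = B^2 + A  [with B=0, A=8]  = 8

8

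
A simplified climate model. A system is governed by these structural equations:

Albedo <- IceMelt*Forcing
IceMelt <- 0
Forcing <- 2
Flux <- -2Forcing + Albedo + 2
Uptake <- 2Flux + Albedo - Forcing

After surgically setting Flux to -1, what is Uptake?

Intervening sets Flux = -1 and removes its equation (Flux <- -2Forcing + Albedo + 2).
Albedo = IceMelt*Forcing  [with IceMelt=0, Forcing=2]  = 0
Uptake = 2Flux + Albedo - Forcing  [with Flux=-1, Albedo=0, Forcing=2]  = -4

-4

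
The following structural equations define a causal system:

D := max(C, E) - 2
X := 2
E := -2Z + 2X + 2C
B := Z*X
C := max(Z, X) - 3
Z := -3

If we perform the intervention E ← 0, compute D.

Under do(E=0), the mechanism E := -2Z + 2X + 2C is discarded; E is fixed at 0.
C = max(Z, X) - 3  [with Z=-3, X=2]  = -1
D = max(C, E) - 2  [with C=-1, E=0]  = -2

-2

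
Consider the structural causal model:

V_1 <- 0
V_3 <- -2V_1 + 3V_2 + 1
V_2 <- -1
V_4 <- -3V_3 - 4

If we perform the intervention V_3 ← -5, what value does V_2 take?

Under do(V_3=-5), the mechanism V_3 <- -2V_1 + 3V_2 + 1 is discarded; V_3 is fixed at -5.
Since V_2 is not a descendant of the intervened variable, it is unaffected.

-1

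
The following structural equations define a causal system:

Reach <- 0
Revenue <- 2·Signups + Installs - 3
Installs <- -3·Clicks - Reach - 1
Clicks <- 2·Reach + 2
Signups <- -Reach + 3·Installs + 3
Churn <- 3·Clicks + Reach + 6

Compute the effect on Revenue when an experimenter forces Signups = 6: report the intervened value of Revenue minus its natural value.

48

Under do(Signups=6), the mechanism Signups <- -Reach + 3·Installs + 3 is discarded; Signups is fixed at 6.
Clicks = 2·Reach + 2  [with Reach=0]  = 2
Installs = -3·Clicks - Reach - 1  [with Clicks=2, Reach=0]  = -7
Revenue = 2·Signups + Installs - 3  [with Signups=6, Installs=-7]  = 2
Without intervention: Clicks = 2·Reach + 2  [with Reach=0]  = 2; Installs = -3·Clicks - Reach - 1  [with Clicks=2, Reach=0]  = -7; Signups = -Reach + 3·Installs + 3  [with Reach=0, Installs=-7]  = -18; Revenue = 2·Signups + Installs - 3  [with Signups=-18, Installs=-7]  = -46.
Change = 2 − (-46) = 48.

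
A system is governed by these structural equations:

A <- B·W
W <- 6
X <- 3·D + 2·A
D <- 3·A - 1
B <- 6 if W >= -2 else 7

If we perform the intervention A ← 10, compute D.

The intervention breaks the incoming arrows to A: A <- B·W no longer applies, and A = 10.
D = 3·A - 1  [with A=10]  = 29

29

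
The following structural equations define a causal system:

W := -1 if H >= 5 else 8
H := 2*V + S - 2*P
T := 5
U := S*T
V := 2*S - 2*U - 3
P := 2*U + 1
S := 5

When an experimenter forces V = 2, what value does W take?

The intervention breaks the incoming arrows to V: V := 2*S - 2*U - 3 no longer applies, and V = 2.
U = S*T  [with S=5, T=5]  = 25
P = 2*U + 1  [with U=25]  = 51
H = 2*V + S - 2*P  [with V=2, S=5, P=51]  = -93
W = -1 if H >= 5 else 8  [with H=-93]  = 8

8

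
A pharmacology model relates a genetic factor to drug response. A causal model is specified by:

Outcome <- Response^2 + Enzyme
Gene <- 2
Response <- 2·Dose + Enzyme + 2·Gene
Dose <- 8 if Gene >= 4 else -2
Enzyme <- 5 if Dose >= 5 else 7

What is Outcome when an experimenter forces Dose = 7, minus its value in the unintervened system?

do(Dose=7) replaces the equation Dose <- 8 if Gene >= 4 else -2 with the constant Dose = 7.
Enzyme = 5 if Dose >= 5 else 7  [with Dose=7]  = 5
Response = 2·Dose + Enzyme + 2·Gene  [with Dose=7, Enzyme=5, Gene=2]  = 23
Outcome = Response^2 + Enzyme  [with Response=23, Enzyme=5]  = 534
Without intervention: Dose = 8 if Gene >= 4 else -2  [with Gene=2]  = -2; Enzyme = 5 if Dose >= 5 else 7  [with Dose=-2]  = 7; Response = 2·Dose + Enzyme + 2·Gene  [with Dose=-2, Enzyme=7, Gene=2]  = 7; Outcome = Response^2 + Enzyme  [with Response=7, Enzyme=7]  = 56.
Change = 534 − 56 = 478.

478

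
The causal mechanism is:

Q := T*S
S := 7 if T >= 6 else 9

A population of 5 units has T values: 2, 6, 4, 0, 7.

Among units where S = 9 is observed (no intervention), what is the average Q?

18

Conditioning on S=9 selects the 3 unit(s) with T ∈ {2, 4, 0}. Their Q values: 18, 36, 0. Mean = 18.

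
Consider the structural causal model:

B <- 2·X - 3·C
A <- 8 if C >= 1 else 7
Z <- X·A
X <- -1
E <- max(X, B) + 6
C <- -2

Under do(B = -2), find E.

do(B=-2) replaces the equation B <- 2·X - 3·C with the constant B = -2.
E = max(X, B) + 6  [with X=-1, B=-2]  = 5

5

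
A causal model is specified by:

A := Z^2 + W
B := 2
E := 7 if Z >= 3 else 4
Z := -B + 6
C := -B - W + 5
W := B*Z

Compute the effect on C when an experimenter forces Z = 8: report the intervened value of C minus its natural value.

Under do(Z=8), the mechanism Z := -B + 6 is discarded; Z is fixed at 8.
W = B*Z  [with B=2, Z=8]  = 16
C = -B - W + 5  [with B=2, W=16]  = -13
Without intervention: Z = -B + 6  [with B=2]  = 4; W = B*Z  [with B=2, Z=4]  = 8; C = -B - W + 5  [with B=2, W=8]  = -5.
Change = -13 − (-5) = -8.

-8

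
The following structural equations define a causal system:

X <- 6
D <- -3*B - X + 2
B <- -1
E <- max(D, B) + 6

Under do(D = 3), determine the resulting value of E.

The intervention breaks the incoming arrows to D: D <- -3*B - X + 2 no longer applies, and D = 3.
E = max(D, B) + 6  [with D=3, B=-1]  = 9

9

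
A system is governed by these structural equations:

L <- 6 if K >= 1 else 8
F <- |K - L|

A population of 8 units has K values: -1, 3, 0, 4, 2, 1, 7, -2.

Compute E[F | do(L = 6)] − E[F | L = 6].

1.5

do(L=6) breaks L's dependence on K. With L=6 fixed, F across the units is 7, 3, 6, 2, 4, 5, 1, 8, mean 4.5.
Conditioning on L=6 selects the 5 unit(s) with K ∈ {3, 4, 2, 1, 7}. Their F values: 3, 2, 4, 5, 1. Mean = 3.
Difference = 4.5 − 3 = 1.5.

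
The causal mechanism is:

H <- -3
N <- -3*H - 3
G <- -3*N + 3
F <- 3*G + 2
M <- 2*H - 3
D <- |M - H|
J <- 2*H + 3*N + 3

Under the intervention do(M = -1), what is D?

The intervention breaks the incoming arrows to M: M <- 2*H - 3 no longer applies, and M = -1.
D = |M - H|  [with M=-1, H=-3]  = 2

2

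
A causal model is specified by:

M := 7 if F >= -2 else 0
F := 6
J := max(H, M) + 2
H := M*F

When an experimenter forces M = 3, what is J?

20

Under do(M=3), the mechanism M := 7 if F >= -2 else 0 is discarded; M is fixed at 3.
H = M*F  [with M=3, F=6]  = 18
J = max(H, M) + 2  [with H=18, M=3]  = 20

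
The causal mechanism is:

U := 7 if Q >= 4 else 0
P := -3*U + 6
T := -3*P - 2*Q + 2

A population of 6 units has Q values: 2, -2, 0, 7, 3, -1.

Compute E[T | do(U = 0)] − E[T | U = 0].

do(U=0) breaks U's dependence on Q. With U=0 fixed, T across the units is -20, -12, -16, -30, -22, -14, mean -19.
E[T|U=0] averages over only the 5 units with U=0 (Q = 2, -2, 0, 3, -1): T = -20, -12, -16, -22, -14, mean -16.8.
Difference = -19 − (-16.8) = -2.2.

-2.2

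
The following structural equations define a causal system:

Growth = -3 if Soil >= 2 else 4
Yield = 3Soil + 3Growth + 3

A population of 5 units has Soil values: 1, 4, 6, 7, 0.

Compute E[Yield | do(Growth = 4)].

Under do(Growth=4), Growth's equation is replaced by Growth=4 for every unit. Per-unit Yield: 18, 27, 33, 36, 15. Mean = 25.8.

25.8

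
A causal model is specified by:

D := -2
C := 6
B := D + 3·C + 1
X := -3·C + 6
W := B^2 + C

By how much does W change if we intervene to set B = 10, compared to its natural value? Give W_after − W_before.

-189

do(B=10) replaces the equation B := D + 3·C + 1 with the constant B = 10.
W = B^2 + C  [with B=10, C=6]  = 106
Without intervention: B = D + 3·C + 1  [with D=-2, C=6]  = 17; W = B^2 + C  [with B=17, C=6]  = 295.
Change = 106 − 295 = -189.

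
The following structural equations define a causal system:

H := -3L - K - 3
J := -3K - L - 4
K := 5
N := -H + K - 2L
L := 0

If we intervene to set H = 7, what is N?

The intervention breaks the incoming arrows to H: H := -3L - K - 3 no longer applies, and H = 7.
N = -H + K - 2L  [with H=7, K=5, L=0]  = -2

-2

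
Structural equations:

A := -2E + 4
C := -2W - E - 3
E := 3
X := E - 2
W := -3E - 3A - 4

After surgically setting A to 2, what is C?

Under do(A=2), the mechanism A := -2E + 4 is discarded; A is fixed at 2.
W = -3E - 3A - 4  [with E=3, A=2]  = -19
C = -2W - E - 3  [with W=-19, E=3]  = 32

32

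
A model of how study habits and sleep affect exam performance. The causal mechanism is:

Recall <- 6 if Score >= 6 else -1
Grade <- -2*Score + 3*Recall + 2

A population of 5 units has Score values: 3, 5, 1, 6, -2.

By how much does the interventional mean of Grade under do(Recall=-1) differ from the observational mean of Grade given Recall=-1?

do(Recall=-1) breaks Recall's dependence on Score. With Recall=-1 fixed, Grade across the units is -7, -11, -3, -13, 3, mean -6.2.
Observing Recall=-1 restricts to units where Recall's equation naturally yields -1: Score ∈ {3, 5, 1, -2}. In that subpopulation Grade = -7, -11, -3, 3, mean -4.5.
Difference = -6.2 − (-4.5) = -1.7.

-1.7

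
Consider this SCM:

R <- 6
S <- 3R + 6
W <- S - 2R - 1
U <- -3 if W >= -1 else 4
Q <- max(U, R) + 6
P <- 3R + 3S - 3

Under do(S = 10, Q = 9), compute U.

The joint intervention fixes S = 10, Q = 9, removing each variable's own equation.
W = S - 2R - 1  [with S=10, R=6]  = -3
U = -3 if W >= -1 else 4  [with W=-3]  = 4

4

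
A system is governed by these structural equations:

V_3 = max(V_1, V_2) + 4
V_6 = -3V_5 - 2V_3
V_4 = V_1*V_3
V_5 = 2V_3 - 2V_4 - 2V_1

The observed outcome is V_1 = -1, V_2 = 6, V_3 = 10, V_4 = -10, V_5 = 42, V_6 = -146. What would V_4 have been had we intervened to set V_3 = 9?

-9

The intervention breaks the incoming arrows to V_3: V_3 = max(V_1, V_2) + 4 no longer applies, and V_3 = 9.
V_4 = V_1*V_3  [with V_1=-1, V_3=9]  = -9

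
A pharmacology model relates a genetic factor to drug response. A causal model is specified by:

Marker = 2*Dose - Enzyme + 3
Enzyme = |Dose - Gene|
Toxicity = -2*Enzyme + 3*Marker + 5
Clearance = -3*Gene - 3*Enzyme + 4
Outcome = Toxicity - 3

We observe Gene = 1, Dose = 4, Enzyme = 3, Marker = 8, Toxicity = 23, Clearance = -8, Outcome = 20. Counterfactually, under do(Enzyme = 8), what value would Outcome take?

The intervention breaks the incoming arrows to Enzyme: Enzyme = |Dose - Gene| no longer applies, and Enzyme = 8.
Marker = 2*Dose - Enzyme + 3  [with Dose=4, Enzyme=8]  = 3
Toxicity = -2*Enzyme + 3*Marker + 5  [with Enzyme=8, Marker=3]  = -2
Outcome = Toxicity - 3  [with Toxicity=-2]  = -5

-5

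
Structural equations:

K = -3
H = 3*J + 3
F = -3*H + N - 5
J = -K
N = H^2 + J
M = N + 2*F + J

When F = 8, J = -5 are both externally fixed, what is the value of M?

150

The joint intervention fixes F = 8, J = -5, removing each variable's own equation.
H = 3*J + 3  [with J=-5]  = -12
N = H^2 + J  [with H=-12, J=-5]  = 139
M = N + 2*F + J  [with N=139, F=8, J=-5]  = 150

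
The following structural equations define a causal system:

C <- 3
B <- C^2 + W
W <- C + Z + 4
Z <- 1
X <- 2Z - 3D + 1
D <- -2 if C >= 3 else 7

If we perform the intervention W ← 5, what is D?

-2

The intervention breaks the incoming arrows to W: W <- C + Z + 4 no longer applies, and W = 5.
D is not downstream of the intervention, so its value is determined by the original equations.
D = -2 if C >= 3 else 7  [with C=3]  = -2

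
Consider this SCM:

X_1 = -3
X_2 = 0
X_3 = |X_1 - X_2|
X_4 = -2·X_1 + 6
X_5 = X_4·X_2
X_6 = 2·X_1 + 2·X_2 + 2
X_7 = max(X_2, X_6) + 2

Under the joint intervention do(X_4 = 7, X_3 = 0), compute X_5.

The joint intervention fixes X_4 = 7, X_3 = 0, removing each variable's own equation.
X_5 = X_4·X_2  [with X_4=7, X_2=0]  = 0

0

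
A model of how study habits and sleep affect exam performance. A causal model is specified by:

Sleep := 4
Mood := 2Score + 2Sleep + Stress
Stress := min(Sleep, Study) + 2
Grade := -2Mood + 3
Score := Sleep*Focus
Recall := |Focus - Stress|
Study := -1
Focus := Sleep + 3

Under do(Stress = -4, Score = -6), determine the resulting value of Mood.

-8

Setting Stress = -4, Score = -6 by intervention discards those variables' equations.
Mood = 2Score + 2Sleep + Stress  [with Score=-6, Sleep=4, Stress=-4]  = -8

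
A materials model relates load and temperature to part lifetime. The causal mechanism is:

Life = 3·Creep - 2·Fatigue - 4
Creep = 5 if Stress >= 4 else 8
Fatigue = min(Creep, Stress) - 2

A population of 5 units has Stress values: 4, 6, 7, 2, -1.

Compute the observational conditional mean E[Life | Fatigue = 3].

5

Observing Fatigue=3 restricts to units where Fatigue's equation naturally yields 3: Stress ∈ {6, 7}. In that subpopulation Life = 5, 5, mean 5.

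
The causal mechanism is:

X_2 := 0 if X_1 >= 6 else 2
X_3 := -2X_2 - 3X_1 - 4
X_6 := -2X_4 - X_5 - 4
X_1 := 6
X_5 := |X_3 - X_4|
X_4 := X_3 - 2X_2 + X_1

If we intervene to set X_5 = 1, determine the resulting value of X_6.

The intervention breaks the incoming arrows to X_5: X_5 := |X_3 - X_4| no longer applies, and X_5 = 1.
X_2 = 0 if X_1 >= 6 else 2  [with X_1=6]  = 0
X_3 = -2X_2 - 3X_1 - 4  [with X_2=0, X_1=6]  = -22
X_4 = X_3 - 2X_2 + X_1  [with X_3=-22, X_2=0, X_1=6]  = -16
X_6 = -2X_4 - X_5 - 4  [with X_4=-16, X_5=1]  = 27

27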